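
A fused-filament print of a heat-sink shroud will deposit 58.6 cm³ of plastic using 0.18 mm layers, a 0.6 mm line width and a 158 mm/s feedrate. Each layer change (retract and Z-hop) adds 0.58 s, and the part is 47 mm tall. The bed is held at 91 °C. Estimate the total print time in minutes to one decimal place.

Extrusion cross-section = 0.18 × 0.6 = 0.108 mm².
Toolpath length = 58.6 cm³ / 0.108 mm² = 58600 / 0.108 = 542592.6 mm.
Print-move time: 542592.6 / 158 → 3434.1 s.
Layers = ⌈47/0.18⌉ = 262.
Layer-change overhead: 262 × 0.58 → 151.96 s.
Total = 3434.1 + 151.96 = 3586.06 s = 59.8 minutes.

59.8 minutes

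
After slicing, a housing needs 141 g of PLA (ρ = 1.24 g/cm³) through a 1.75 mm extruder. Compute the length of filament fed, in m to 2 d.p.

47.27 m

Volume = 141 g / 1.24 g·cm⁻³ = 113.7097 cm³ = 113709.7 mm³.
A = π r² = π × 0.875² = 2.4053 mm².
Length = 113709.7 / 2.4053 = 47274.64 mm = 47.27 m.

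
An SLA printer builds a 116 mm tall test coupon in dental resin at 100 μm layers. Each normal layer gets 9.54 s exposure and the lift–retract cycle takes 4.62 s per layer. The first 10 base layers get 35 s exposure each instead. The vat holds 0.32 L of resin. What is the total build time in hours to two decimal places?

4.63 hours

Layer count = ceil(116 / 0.1) = 1160.
Bottom layers = 10 × (35 + 4.62) = 396.2 s.
Normal layers = 1150 × (9.54 + 4.62) = 16284 s.
Total = 396.2 + 16284 = 16680.2 s = 4.63 hours.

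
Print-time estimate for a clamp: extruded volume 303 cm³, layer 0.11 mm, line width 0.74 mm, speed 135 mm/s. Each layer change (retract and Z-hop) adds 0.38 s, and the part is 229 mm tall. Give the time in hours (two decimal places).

Extrusion cross-section = 0.11 × 0.74 = 0.0814 mm².
Total extruded path = 303000/0.0814 = 3722358.7 mm.
Time extruding = 3722358.7 / 135, so 27573 s.
Layer count = ceil(229 / 0.11) = 2082.
Z-hop total = 2082 × 0.38, so 791.16 s.
Altogether 27573 + 791.16 = 28364.16 s, i.e. 7.88 hours.

7.88 hours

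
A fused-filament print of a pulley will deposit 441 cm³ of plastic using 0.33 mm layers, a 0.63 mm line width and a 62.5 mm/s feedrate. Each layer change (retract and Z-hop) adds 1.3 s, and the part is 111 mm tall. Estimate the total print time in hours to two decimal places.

9.55 hours

Extrusion cross-section: 0.33 × 0.63 → 0.2079 mm².
Path length: 441000 mm³ / 0.2079 mm² → 2121212.1 mm.
Extrusion time: 2121212.1 / 62.5 → 33939.4 s.
Layer count = ceil(111 / 0.33) = 337.
Z-hop total = 337 × 1.3, so 438.1 s.
Total = 33939.4 + 438.1 = 34377.5 s = 9.55 hours.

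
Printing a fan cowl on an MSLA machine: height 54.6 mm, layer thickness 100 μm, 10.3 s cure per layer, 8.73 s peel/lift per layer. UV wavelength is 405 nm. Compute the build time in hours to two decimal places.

Layers = ⌈54.6/0.1⌉ = 546.
Per-layer time = 10.3 + 8.73 = 19.03 s.
Build time: 546 × 19.03 s = 10390.38 s, i.e. 2.89 hours.

2.89 hours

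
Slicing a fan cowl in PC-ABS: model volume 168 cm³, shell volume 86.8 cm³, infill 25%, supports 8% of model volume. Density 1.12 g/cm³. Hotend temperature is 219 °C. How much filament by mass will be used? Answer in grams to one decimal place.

135.0 g

Infill region: 168 − 86.8 → 81.2 cm³.
Infill deposited: 0.25 × 81.2 → 20.3 cm³.
Support: 0.08 × 168 → 13.44 cm³.
Total extruded = 86.8 + 20.3 + 13.44 = 120.54 cm³.
Mass = 120.54 × 1.12 = 135.0048 g.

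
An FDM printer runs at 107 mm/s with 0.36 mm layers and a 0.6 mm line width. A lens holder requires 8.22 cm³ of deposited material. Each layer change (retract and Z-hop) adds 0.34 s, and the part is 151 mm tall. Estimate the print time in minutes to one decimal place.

Bead cross-section = 0.36 × 0.6, so 0.216 mm².
Path length: 8220 mm³ / 0.216 mm² → 38055.6 mm.
Extrusion time: 38055.6 / 107 → 355.7 s.
Layers = ⌈151/0.36⌉ = 420.
Non-print overhead = 420 × 0.34, so 142.8 s.
Total = 355.7 + 142.8 = 498.5 s = 8.3 minutes.

8.3 minutes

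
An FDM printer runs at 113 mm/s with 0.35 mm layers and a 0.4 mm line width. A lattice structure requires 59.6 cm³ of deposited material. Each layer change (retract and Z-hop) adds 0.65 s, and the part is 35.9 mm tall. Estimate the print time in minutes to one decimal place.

63.9 minutes

Bead cross-section = 0.35 × 0.4 = 0.14 mm².
Path length: 59600 mm³ / 0.14 mm² → 425714.3 mm.
Time extruding = 425714.3 / 113, so 3767.4 s.
Layer count = ceil(35.9 / 0.35) = 103.
Layer-change overhead = 103 × 0.65, so 66.95 s.
Altogether 3767.4 + 66.95 = 3834.35 s, i.e. 63.9 minutes.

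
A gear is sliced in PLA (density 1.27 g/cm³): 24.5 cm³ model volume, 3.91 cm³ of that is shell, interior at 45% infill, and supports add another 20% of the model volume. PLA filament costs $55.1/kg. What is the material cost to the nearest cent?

Infill region = 24.5 − 3.91 = 20.59 cm³.
Infill volume = 0.45 × 20.59, so 9.2655 cm³.
Support = 0.20 × 24.5 = 4.9 cm³.
Total extruded = 3.91 + 9.2655 + 4.9 = 18.0755 cm³.
Mass = 18.0755 × 1.27, so 22.955885 g.
Cost = 22.955885 g / 1000 × $55.1/kg = $1.26.

$1.26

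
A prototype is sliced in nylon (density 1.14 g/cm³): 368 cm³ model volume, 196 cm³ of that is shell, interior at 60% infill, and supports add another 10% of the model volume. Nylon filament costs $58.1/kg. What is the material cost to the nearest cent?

$22.25

Volume inside the shell = 368 − 196, so 172 cm³.
Deposited infill = 0.60 × 172 = 103.2 cm³.
Support = 0.10 × 368, so 36.8 cm³.
Total extruded: 196 + 103.2 + 36.8 → 336 cm³.
Mass = 336 × 1.14 = 383.04 g.
Cost = 383.04 g / 1000 × $58.1/kg = $22.25.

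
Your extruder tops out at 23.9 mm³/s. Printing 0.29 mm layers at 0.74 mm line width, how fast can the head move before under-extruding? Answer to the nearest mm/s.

Extrusion cross-section = 0.29 × 0.74, so 0.2146 mm².
Max speed = 23.9 / 0.2146 = 111.37 ≈ 111 mm/s.

111 mm/s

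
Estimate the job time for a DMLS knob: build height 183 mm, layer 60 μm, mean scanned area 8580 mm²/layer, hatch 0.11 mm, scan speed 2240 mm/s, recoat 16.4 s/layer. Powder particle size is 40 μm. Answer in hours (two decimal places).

43.40 hours

Layer count = ceil(183 / 0.06) = 3050.
Scan path per layer = 8580 / 0.11 = 78000 mm.
Scan time per layer: 78000 / 2240 → 34.8214 s.
Per-layer time: 34.8214 + 16.4 → 51.2214 s.
3050 layers × 51.2214 s/layer = 156225.27 s, i.e. 43.40 hours.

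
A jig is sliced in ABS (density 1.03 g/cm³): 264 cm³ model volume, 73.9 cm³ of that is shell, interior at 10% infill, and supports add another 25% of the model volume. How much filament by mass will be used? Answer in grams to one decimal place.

Volume inside the shell: 264 − 73.9 → 190.1 cm³.
Infill volume = 0.10 × 190.1, so 19.01 cm³.
Support = 0.25 × 264, so 66 cm³.
Total printed volume = 73.9 + 19.01 + 66, so 158.91 cm³.
Mass: 158.91 × 1.03 → 163.6773 g.

163.7 g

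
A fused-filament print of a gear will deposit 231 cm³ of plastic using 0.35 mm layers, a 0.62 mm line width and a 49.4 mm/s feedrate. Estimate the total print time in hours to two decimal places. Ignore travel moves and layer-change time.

5.99 hours

Line area = 0.35 × 0.62, so 0.217 mm².
Path length: 231000 mm³ / 0.217 mm² → 1064516.1 mm.
Extrusion time = 1064516.1 / 49.4, so 21548.9 s.
Converting: 21548.9 s = 5.99 hours.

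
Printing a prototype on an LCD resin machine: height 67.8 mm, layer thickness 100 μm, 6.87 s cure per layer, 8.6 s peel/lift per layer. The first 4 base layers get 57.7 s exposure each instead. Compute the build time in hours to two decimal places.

Layers = ⌈67.8/0.1⌉ = 678.
Burn-in layers = 4 × (57.7 + 8.6) = 265.2 s.
Remaining layers = 674 × (6.87 + 8.6) = 10426.78 s.
Sum: 265.2 + 10426.78 = 10691.98 s → 2.97 hours.

2.97 hours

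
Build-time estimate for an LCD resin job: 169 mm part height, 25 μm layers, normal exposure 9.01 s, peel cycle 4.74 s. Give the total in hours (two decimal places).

25.82 hours

Number of layers: 169 / 0.025 → 6760 (rounded up).
Each layer takes = 9.01 + 4.74 = 13.75 s.
Build time: 6760 × 13.75 s = 92950 s, i.e. 25.82 hours.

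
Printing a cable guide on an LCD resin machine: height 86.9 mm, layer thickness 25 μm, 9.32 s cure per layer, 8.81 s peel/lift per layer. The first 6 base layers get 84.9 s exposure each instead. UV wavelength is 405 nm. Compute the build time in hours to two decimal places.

Layers = ⌈86.9/0.025⌉ = 3476.
Base layers = 6 × (84.9 + 8.81), so 562.26 s.
Remaining layers = 3470 × (9.32 + 8.81) = 62911.1 s.
Sum: 562.26 + 62911.1 = 63473.36 s → 17.63 hours.

17.63 hours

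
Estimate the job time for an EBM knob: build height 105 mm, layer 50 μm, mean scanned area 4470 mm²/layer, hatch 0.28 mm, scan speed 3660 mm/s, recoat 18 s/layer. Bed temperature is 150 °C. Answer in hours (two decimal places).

Layer count = ceil(105 / 0.05) = 2100.
Per-layer scan distance = 4470 / 0.28, so 15964.3 mm.
Per-layer scan time = 15964.3 / 3660, so 4.3618 s.
Time per layer: 4.3618 + 18 → 22.3618 s.
Build time = 2100 × 22.3618 = 46959.78 s = 13.04 hours.

13.04 hours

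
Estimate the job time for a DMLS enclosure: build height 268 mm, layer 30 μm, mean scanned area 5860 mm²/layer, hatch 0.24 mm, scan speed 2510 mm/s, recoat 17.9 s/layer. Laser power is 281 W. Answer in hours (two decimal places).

68.56 hours

Number of layers: 268 / 0.03 → 8934 (rounded up).
Per-layer scan distance = 5860 / 0.24, so 24416.7 mm.
Per-layer scan time: 24416.7 / 2510 → 9.7278 s.
Layer cycle = 9.7278 + 17.9 = 27.6278 s.
8934 layers × 27.6278 s/layer = 246826.7652 s, i.e. 68.56 hours.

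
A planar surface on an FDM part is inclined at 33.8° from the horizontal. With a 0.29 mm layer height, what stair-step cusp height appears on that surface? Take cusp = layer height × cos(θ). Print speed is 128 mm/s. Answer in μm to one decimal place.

cos(33.8°) = 0.8310, so cusp = 0.29 × 0.8310 = 0.24099 mm → 241.0 μm.

241.0 μm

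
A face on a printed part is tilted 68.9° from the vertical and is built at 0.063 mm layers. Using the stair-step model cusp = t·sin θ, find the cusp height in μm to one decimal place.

58.8 μm

h_c = t·sin θ = 0.063 × 0.9330 = 0.058779 mm (58.8 μm).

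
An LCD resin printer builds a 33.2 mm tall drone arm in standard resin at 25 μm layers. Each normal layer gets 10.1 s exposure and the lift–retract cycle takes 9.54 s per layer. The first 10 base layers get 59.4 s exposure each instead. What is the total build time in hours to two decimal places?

Layers = ⌈33.2/0.025⌉ = 1328.
Bottom layers = 10 × (59.4 + 9.54), so 689.4 s.
Remaining layers: 1318 × (10.1 + 9.54) → 25885.52 s.
Total = 689.4 + 25885.52 = 26574.92 s = 7.38 hours.

7.38 hours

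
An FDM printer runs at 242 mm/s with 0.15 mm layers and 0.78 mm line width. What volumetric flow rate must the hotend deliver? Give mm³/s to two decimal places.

Extrusion cross-section: 0.15 × 0.78 → 0.117 mm².
Volumetric flow = 242 × 0.117 = 28.31 mm³/s.

28.31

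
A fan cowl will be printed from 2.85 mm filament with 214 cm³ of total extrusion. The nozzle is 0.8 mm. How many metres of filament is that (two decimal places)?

33.55 m

A = π r² = π × 1.425² = 6.3794 mm².
L = 214000 mm³ / 6.3794 mm² = 33545.47 mm, i.e. 33.55 m.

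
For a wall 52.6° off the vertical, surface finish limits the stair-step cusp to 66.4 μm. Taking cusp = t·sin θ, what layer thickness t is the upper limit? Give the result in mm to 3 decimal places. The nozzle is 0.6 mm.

Layer height = cusp / sin(52.6°) = 0.0664 / 0.7944 = 0.084 mm.

0.084 mm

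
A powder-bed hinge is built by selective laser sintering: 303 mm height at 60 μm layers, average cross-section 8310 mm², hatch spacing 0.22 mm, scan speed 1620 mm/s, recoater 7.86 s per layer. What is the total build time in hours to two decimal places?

43.73 hours

Number of layers: 303 / 0.06 → 5050 (rounded up).
Per-layer scan distance = 8310 / 0.22 = 37772.7 mm.
Scan time per layer = 37772.7 / 1620, so 23.3165 s.
Layer cycle: 23.3165 + 7.86 → 31.1765 s.
Build time = 5050 × 31.1765 = 157441.325 s = 43.73 hours.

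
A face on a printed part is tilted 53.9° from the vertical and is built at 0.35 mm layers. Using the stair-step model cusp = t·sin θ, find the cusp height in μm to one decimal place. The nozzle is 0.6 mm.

Cusp = layer height × sin(53.9°) = 0.35 × 0.8080 = 0.2828 mm = 282.8 μm.

282.8 μm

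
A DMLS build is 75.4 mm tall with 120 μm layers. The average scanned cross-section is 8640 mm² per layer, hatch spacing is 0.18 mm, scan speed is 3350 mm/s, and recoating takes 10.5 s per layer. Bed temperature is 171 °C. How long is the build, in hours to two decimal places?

4.34 hours

Layer count = ceil(75.4 / 0.12) = 629.
Scan path per layer: 8640 / 0.18 → 48000 mm.
Laser time per layer = 48000 / 3350 = 14.3284 s.
Per-layer time = 14.3284 + 10.5, so 24.8284 s.
629 layers × 24.8284 s/layer = 15617.0636 s, i.e. 4.34 hours.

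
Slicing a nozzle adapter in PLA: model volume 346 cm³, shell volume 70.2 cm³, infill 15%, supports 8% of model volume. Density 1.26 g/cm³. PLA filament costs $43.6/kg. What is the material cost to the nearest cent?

Volume inside the shell = 346 − 70.2 = 275.8 cm³.
Infill deposited = 0.15 × 275.8 = 41.37 cm³.
Support = 0.08 × 346 = 27.68 cm³.
Total printed volume = 70.2 + 41.37 + 27.68, so 139.25 cm³.
Mass: 139.25 × 1.26 → 175.455 g.
At $43.6/kg: 175.455/1000 × 43.6 = $7.65.

$7.65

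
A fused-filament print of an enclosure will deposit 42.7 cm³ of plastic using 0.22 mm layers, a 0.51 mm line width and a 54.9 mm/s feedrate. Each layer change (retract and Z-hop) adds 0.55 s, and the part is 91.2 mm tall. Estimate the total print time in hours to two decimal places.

1.99 hours

Bead cross-section = 0.22 × 0.51 = 0.1122 mm².
Path length: 42700 mm³ / 0.1122 mm² → 380570.4 mm.
Print-move time = 380570.4 / 54.9 = 6932.1 s.
Layer count = ceil(91.2 / 0.22) = 415.
Layer-change overhead = 415 × 0.55 = 228.25 s.
Total = 6932.1 + 228.25 = 7160.35 s = 1.99 hours.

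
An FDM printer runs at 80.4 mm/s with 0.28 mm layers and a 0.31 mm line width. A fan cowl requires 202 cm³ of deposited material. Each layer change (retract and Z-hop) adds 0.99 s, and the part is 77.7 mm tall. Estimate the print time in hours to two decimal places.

Extrusion cross-section = 0.28 × 0.31 = 0.0868 mm².
Path length: 202000 mm³ / 0.0868 mm² → 2327188.9 mm.
Time extruding: 2327188.9 / 80.4 → 28945.1 s.
Number of layers: 77.7 / 0.28 → 278 (rounded up).
Layer-change overhead: 278 × 0.99 → 275.22 s.
Total = 28945.1 + 275.22 = 29220.32 s = 8.12 hours.

8.12 hours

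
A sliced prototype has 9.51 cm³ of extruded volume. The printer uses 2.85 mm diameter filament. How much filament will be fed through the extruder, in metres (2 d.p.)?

Cross-section of 2.85 mm filament: π·(2.85/2)² = 6.3794 mm².
L = 9510 mm³ / 6.3794 mm² = 1490.74 mm, i.e. 1.49 m.

1.49 m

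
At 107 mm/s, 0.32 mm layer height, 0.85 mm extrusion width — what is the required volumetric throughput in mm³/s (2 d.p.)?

29.10

Extrusion cross-section = 0.32 × 0.85, so 0.272 mm².
Q = v·A = 107 × 0.272 = 29.10 mm³/s.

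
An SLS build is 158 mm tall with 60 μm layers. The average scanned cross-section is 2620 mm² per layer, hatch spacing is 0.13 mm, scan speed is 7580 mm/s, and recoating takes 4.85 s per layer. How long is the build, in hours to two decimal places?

5.49 hours

Layers = ⌈158/0.06⌉ = 2634.
Per-layer scan distance = 2620 / 0.13 = 20153.8 mm.
Scan time per layer = 20153.8 / 7580, so 2.6588 s.
Layer cycle = 2.6588 + 4.85 = 7.5088 s.
2634 layers × 7.5088 s/layer = 19778.1792 s, i.e. 5.49 hours.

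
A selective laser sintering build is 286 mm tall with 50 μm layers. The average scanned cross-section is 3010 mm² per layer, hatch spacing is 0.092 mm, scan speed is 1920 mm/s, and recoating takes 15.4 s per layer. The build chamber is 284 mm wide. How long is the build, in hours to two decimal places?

51.54 hours

Layers = ⌈286/0.05⌉ = 5720.
Hatch length per layer: 3010 / 0.092 → 32717.4 mm.
Per-layer scan time = 32717.4 / 1920, so 17.0403 s.
Per-layer time = 17.0403 + 15.4, so 32.4403 s.
Build time = 5720 × 32.4403 = 185558.516 s = 51.54 hours.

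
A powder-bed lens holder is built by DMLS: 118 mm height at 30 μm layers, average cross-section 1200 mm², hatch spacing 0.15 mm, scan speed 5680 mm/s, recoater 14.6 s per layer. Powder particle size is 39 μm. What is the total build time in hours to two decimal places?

17.49 hours

Layers = ⌈118/0.03⌉ = 3934.
Per-layer scan distance = 1200 / 0.15 = 8000 mm.
Per-layer scan time = 8000 / 5680, so 1.4085 s.
Time per layer = 1.4085 + 14.6 = 16.0085 s.
Build time = 3934 × 16.0085 = 62977.439 s = 17.49 hours.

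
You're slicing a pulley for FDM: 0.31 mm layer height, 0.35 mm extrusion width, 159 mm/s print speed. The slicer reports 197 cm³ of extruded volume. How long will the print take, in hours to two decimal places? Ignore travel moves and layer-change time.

3.17 hours

Extrusion cross-section: 0.31 × 0.35 → 0.1085 mm².
Path length: 197000 mm³ / 0.1085 mm² → 1815668.2 mm.
Print-move time = 1815668.2 / 159, so 11419.3 s.
11419.3 s = 3.17 hours.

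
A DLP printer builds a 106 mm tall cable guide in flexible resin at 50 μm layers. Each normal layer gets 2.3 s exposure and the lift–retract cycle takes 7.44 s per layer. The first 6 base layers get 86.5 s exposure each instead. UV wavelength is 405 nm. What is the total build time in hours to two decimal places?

Layer count = ceil(106 / 0.05) = 2120.
Base layers = 6 × (86.5 + 7.44) = 563.64 s.
Regular layers = 2114 × (2.3 + 7.44), so 20590.36 s.
Sum: 563.64 + 20590.36 = 21154 s → 5.88 hours.

5.88 hours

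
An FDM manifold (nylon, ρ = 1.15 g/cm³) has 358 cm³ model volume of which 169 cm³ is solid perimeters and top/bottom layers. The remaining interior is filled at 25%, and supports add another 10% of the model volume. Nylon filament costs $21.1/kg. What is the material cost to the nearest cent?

Interior volume = 358 − 169, so 189 cm³.
Infill deposited = 0.25 × 189 = 47.25 cm³.
Support: 0.10 × 358 → 35.8 cm³.
Deposited volume: 169 + 47.25 + 35.8 → 252.05 cm³.
Mass = 252.05 × 1.15, so 289.8575 g.
At $21.1/kg: 289.8575/1000 × 21.1 = $6.12.

$6.12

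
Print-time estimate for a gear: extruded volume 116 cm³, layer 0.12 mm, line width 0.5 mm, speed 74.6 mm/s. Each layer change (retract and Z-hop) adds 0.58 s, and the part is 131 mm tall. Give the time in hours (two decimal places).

Line area = 0.12 × 0.5, so 0.06 mm².
Toolpath length = 116 cm³ / 0.06 mm² = 116000 / 0.06 = 1933333.3 mm.
Print-move time = 1933333.3 / 74.6, so 25916 s.
Number of layers: 131 / 0.12 → 1092 (rounded up).
Z-hop total: 1092 × 0.58 → 633.36 s.
Total = 25916 + 633.36 = 26549.36 s = 7.37 hours.

7.37 hours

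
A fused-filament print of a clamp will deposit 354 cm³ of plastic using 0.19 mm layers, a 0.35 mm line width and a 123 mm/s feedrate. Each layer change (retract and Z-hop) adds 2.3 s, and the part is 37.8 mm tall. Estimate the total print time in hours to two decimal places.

12.15 hours

Extrusion cross-section = 0.19 × 0.35, so 0.0665 mm².
Path length: 354000 mm³ / 0.0665 mm² → 5323308.3 mm.
Extrusion time = 5323308.3 / 123 = 43278.9 s.
Layers = ⌈37.8/0.19⌉ = 199.
Z-hop total: 199 × 2.3 → 457.7 s.
Total = 43278.9 + 457.7 = 43736.6 s = 12.15 hours.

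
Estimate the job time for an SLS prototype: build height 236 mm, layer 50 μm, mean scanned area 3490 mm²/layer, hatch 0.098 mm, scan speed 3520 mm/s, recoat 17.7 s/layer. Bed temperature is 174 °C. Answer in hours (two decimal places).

36.47 hours

Layer count = ceil(236 / 0.05) = 4720.
Per-layer scan distance: 3490 / 0.098 → 35612.2 mm.
Per-layer scan time = 35612.2 / 3520 = 10.1171 s.
Time per layer: 10.1171 + 17.7 → 27.8171 s.
Build time = 4720 × 27.8171 = 131296.712 s = 36.47 hours.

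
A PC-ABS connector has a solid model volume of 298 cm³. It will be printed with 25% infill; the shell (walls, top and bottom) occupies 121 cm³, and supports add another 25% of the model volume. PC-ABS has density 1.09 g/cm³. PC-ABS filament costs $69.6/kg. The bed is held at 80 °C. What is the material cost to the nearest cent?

$18.19

Interior volume = 298 − 121, so 177 cm³.
Infill deposited = 0.25 × 177 = 44.25 cm³.
Support: 0.25 × 298 → 74.5 cm³.
Total extruded = 121 + 44.25 + 74.5, so 239.75 cm³.
Mass: 239.75 × 1.09 → 261.3275 g.
At $69.6/kg: 261.3275/1000 × 69.6 = $18.19.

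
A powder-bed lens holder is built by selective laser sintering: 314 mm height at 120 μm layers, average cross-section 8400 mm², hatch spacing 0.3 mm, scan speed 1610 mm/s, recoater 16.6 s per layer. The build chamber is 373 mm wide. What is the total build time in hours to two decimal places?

24.71 hours

Number of layers: 314 / 0.12 → 2617 (rounded up).
Per-layer scan distance = 8400 / 0.3, so 28000 mm.
Laser time per layer: 28000 / 1610 → 17.3913 s.
Per-layer time: 17.3913 + 16.6 → 33.9913 s.
Build time = 2617 × 33.9913 = 88955.2321 s = 24.71 hours.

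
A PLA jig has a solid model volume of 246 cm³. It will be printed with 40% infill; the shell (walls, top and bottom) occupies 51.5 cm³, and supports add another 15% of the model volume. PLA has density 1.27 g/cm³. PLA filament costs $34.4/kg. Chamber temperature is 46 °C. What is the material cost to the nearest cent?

$7.26

Volume inside the shell = 246 − 51.5 = 194.5 cm³.
Infill volume = 0.40 × 194.5 = 77.8 cm³.
Support: 0.15 × 246 → 36.9 cm³.
Total extruded = 51.5 + 77.8 + 36.9, so 166.2 cm³.
Mass: 166.2 × 1.27 → 211.074 g.
At $34.4/kg: 211.074/1000 × 34.4 = $7.26.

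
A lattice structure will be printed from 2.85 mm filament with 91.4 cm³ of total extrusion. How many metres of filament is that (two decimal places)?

14.33 m

Cross-section of 2.85 mm filament: π·(2.85/2)² = 6.3794 mm².
Length = 91.4 cm³ / 6.3794 mm² = 91400 / 6.3794 = 14327.37 mm = 14.33 m.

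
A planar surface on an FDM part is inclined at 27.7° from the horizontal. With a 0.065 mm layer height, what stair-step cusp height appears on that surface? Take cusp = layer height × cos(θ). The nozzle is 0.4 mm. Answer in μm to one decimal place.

57.6 μm

Cusp = layer height × cos(27.7°) = 0.065 × 0.8854 = 0.057551 mm = 57.6 μm.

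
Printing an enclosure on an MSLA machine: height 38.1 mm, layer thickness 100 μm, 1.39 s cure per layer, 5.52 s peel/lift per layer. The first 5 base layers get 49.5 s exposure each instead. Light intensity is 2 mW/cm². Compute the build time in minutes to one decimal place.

Number of layers: 38.1 / 0.1 → 381 (rounded up).
Bottom layers = 5 × (49.5 + 5.52), so 275.1 s.
Remaining layers: 376 × (1.39 + 5.52) → 2598.16 s.
Total = 275.1 + 2598.16 = 2873.26 s = 47.9 minutes.

47.9 minutes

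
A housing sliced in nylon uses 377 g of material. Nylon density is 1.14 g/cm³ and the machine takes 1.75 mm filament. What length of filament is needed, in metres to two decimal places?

137.49 m

Extruded volume: 377/1.14 = 330.7018 cm³ (330701.8 mm³).
A = π r² = π × 0.875² = 2.4053 mm².
L = V/A = 330701.8/2.4053 = 137488.8 mm → 137.49 m.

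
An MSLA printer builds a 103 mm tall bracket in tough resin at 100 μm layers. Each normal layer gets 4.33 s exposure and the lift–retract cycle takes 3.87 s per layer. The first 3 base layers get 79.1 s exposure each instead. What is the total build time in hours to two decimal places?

Layer count = ceil(103 / 0.1) = 1030.
Base layers: 3 × (79.1 + 3.87) → 248.91 s.
Normal layers: 1027 × (4.33 + 3.87) → 8421.4 s.
Sum: 248.91 + 8421.4 = 8670.31 s → 2.41 hours.

2.41 hours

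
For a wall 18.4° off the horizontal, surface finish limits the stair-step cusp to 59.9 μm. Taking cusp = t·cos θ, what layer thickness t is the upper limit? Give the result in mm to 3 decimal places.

0.063 mm

t = h_c / cos θ = 0.0599 / 0.9489 = 0.063 mm.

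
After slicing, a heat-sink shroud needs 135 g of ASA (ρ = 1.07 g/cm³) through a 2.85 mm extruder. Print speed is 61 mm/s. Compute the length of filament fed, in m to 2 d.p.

Volume = 135 g / 1.07 g·cm⁻³ = 126.1682 cm³ = 126168.2 mm³.
Filament cross-section = π × (2.85/2)² = 6.3794 mm².
L = V/A = 126168.2/6.3794 = 19777.44 mm → 19.78 m.

19.78 m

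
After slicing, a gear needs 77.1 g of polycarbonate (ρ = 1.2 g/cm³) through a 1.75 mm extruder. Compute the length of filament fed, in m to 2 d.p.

Extruded volume: 77.1/1.2 = 64.25 cm³ (64250 mm³).
A = π r² = π × 0.875² = 2.4053 mm².
Length = 64250 / 2.4053 = 26711.84 mm = 26.71 m.

26.71 m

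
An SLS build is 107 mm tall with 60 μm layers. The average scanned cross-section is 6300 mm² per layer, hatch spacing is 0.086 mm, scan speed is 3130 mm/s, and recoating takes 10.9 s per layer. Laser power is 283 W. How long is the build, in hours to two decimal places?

Layer count = ceil(107 / 0.06) = 1784.
Scan path per layer = 6300 / 0.086 = 73255.8 mm.
Scan time per layer = 73255.8 / 3130, so 23.4044 s.
Per-layer time: 23.4044 + 10.9 → 34.3044 s.
Build time = 1784 × 34.3044 = 61199.0496 s = 17.00 hours.

17.00 hours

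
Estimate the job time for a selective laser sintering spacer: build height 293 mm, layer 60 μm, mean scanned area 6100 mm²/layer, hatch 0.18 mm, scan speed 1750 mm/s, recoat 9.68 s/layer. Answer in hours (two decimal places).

39.40 hours

Layer count = ceil(293 / 0.06) = 4884.
Per-layer scan distance = 6100 / 0.18, so 33888.9 mm.
Per-layer scan time = 33888.9 / 1750, so 19.3651 s.
Time per layer = 19.3651 + 9.68 = 29.0451 s.
4884 layers × 29.0451 s/layer = 141856.2684 s, i.e. 39.40 hours.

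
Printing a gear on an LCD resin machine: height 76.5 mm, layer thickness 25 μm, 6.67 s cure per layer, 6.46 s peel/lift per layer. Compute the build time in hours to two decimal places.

Layer count = ceil(76.5 / 0.025) = 3060.
Cycle time: 6.67 + 6.46 → 13.13 s.
Total = 3060 × 13.13 = 40177.8 s = 11.16 hours.

11.16 hours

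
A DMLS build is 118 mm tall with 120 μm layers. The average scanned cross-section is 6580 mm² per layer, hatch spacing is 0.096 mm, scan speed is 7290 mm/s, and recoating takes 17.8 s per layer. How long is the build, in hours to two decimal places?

7.44 hours

Number of layers: 118 / 0.12 → 984 (rounded up).
Hatch length per layer = 6580 / 0.096 = 68541.7 mm.
Scan time per layer = 68541.7 / 7290 = 9.4022 s.
Layer cycle = 9.4022 + 17.8, so 27.2022 s.
Build time = 984 × 27.2022 = 26766.9648 s = 7.44 hours.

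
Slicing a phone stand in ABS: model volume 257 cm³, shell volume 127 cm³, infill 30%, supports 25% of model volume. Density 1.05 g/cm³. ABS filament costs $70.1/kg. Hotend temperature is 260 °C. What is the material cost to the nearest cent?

$16.95

Infill region = 257 − 127 = 130 cm³.
Infill deposited = 0.30 × 130, so 39 cm³.
Support: 0.25 × 257 → 64.25 cm³.
Total extruded = 127 + 39 + 64.25, so 230.25 cm³.
Mass = 230.25 × 1.05 = 241.7625 g.
At $70.1/kg: 241.7625/1000 × 70.1 = $16.95.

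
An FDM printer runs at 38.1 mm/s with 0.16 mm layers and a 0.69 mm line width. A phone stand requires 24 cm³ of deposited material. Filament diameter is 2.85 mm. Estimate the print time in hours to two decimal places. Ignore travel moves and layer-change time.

1.58 hours

Line area = 0.16 × 0.69 = 0.1104 mm².
Total extruded path = 24000/0.1104 = 217391.3 mm.
Extrusion time = 217391.3 / 38.1, so 5705.8 s.
That's 5705.8 s → 1.58 hours.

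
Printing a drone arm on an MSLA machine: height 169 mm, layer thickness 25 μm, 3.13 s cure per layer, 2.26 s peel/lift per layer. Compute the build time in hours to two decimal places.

Layers = ⌈169/0.025⌉ = 6760.
Cycle time = 3.13 + 2.26 = 5.39 s.
Build time: 6760 × 5.39 s = 36436.4 s, i.e. 10.12 hours.

10.12 hours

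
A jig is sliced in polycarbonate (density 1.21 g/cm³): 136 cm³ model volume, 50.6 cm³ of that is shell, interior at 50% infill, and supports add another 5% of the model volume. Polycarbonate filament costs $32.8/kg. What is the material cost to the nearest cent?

$3.97

Volume inside the shell: 136 − 50.6 → 85.4 cm³.
Deposited infill = 0.50 × 85.4, so 42.7 cm³.
Support = 0.05 × 136 = 6.8 cm³.
Total extruded = 50.6 + 42.7 + 6.8 = 100.1 cm³.
Mass: 100.1 × 1.21 → 121.121 g.
At $32.8/kg: 121.121/1000 × 32.8 = $3.97.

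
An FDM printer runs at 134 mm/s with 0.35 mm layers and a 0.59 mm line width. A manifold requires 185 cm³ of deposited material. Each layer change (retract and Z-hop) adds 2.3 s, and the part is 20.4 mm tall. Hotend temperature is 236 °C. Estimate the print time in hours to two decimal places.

Extrusion cross-section: 0.35 × 0.59 → 0.2065 mm².
Path length: 185000 mm³ / 0.2065 mm² → 895883.8 mm.
Print-move time = 895883.8 / 134 = 6685.7 s.
Number of layers: 20.4 / 0.35 → 59 (rounded up).
Layer-change overhead: 59 × 2.3 → 135.7 s.
Altogether 6685.7 + 135.7 = 6821.4 s, i.e. 1.89 hours.

1.89 hours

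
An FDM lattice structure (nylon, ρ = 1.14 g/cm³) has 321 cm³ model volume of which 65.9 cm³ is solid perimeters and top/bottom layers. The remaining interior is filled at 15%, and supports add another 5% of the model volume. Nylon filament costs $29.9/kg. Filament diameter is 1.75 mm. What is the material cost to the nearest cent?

Interior volume: 321 − 65.9 → 255.1 cm³.
Infill volume = 0.15 × 255.1 = 38.265 cm³.
Support = 0.05 × 321, so 16.05 cm³.
Deposited volume: 65.9 + 38.265 + 16.05 → 120.215 cm³.
Mass: 120.215 × 1.14 → 137.0451 g.
At $29.9/kg: 137.0451/1000 × 29.9 = $4.10.

$4.10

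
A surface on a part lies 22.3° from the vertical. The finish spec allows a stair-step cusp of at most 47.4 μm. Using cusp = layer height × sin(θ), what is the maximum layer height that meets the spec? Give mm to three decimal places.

0.125 mm

sin(22.3°) = 0.3795; t_max = 0.0474/0.3795 = 0.125 mm.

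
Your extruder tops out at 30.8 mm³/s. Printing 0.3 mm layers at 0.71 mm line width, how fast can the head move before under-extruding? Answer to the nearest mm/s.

Bead cross-section = 0.3 × 0.71, so 0.213 mm².
Max speed = 30.8 / 0.213 = 144.60 ≈ 145 mm/s.

145 mm/s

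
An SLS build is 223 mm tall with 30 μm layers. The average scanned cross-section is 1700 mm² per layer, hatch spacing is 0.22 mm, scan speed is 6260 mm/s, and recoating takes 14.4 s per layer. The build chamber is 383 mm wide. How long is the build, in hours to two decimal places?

32.29 hours

Layer count = ceil(223 / 0.03) = 7434.
Scan path per layer: 1700 / 0.22 → 7727.3 mm.
Laser time per layer = 7727.3 / 6260 = 1.2344 s.
Layer cycle = 1.2344 + 14.4 = 15.6344 s.
Total: 7434 × 15.6344 s = 116226.1296 s → 32.29 hours.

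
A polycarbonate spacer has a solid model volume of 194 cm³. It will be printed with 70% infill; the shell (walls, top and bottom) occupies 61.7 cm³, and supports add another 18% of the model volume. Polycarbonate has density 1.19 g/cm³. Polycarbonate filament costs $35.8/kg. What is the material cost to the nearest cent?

$8.06

Infill region = 194 − 61.7, so 132.3 cm³.
Infill volume = 0.70 × 132.3, so 92.61 cm³.
Support: 0.18 × 194 → 34.92 cm³.
Total extruded: 61.7 + 92.61 + 34.92 → 189.23 cm³.
Mass = 189.23 × 1.19, so 225.1837 g.
Cost = 225.1837 g / 1000 × $35.8/kg = $8.06.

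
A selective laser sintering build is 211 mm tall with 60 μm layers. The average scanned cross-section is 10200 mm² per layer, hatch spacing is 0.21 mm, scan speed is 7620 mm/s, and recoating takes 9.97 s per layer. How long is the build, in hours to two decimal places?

Layers = ⌈211/0.06⌉ = 3517.
Per-layer scan distance = 10200 / 0.21, so 48571.4 mm.
Laser time per layer: 48571.4 / 7620 → 6.3742 s.
Per-layer time: 6.3742 + 9.97 → 16.3442 s.
Build time = 3517 × 16.3442 = 57482.5514 s = 15.97 hours.

15.97 hours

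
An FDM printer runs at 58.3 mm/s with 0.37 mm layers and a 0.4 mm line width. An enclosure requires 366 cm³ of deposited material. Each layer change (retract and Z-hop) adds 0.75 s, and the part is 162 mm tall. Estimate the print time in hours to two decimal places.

Extrusion cross-section = 0.37 × 0.4, so 0.148 mm².
Total extruded path = 366000/0.148 = 2472973 mm.
Print-move time: 2472973 / 58.3 → 42418.1 s.
Number of layers: 162 / 0.37 → 438 (rounded up).
Layer-change overhead = 438 × 0.75 = 328.5 s.
Total = 42418.1 + 328.5 = 42746.6 s = 11.87 hours.

11.87 hours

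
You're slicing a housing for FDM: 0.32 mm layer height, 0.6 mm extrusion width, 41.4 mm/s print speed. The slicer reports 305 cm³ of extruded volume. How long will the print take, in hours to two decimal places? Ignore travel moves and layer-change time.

10.66 hours

Extrusion cross-section = 0.32 × 0.6 = 0.192 mm².
Toolpath length = 305 cm³ / 0.192 mm² = 305000 / 0.192 = 1588541.7 mm.
Extrusion time = 1588541.7 / 41.4, so 38370.6 s.
Converting: 38370.6 s = 10.66 hours.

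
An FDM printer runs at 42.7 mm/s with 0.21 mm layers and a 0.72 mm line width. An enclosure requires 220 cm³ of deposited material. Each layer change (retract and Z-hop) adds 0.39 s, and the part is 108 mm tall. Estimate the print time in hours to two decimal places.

9.52 hours

Extrusion cross-section = 0.21 × 0.72 = 0.1512 mm².
Toolpath length = 220 cm³ / 0.1512 mm² = 220000 / 0.1512 = 1455026.5 mm.
Extrusion time = 1455026.5 / 42.7 = 34075.6 s.
Layer count = ceil(108 / 0.21) = 515.
Layer-change overhead = 515 × 0.39 = 200.85 s.
Total = 34075.6 + 200.85 = 34276.45 s = 9.52 hours.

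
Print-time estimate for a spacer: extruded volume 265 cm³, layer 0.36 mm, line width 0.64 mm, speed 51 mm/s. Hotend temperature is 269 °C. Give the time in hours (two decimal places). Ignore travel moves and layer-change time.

Extrusion cross-section = 0.36 × 0.64, so 0.2304 mm².
Total extruded path = 265000/0.2304 = 1150173.6 mm.
Print-move time: 1150173.6 / 51 → 22552.4 s.
In the requested units: 22552.4 s = 6.26 hours.

6.26 hours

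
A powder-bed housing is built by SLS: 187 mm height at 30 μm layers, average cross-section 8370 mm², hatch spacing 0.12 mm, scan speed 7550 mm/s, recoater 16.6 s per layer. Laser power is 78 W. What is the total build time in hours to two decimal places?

44.74 hours

Number of layers: 187 / 0.03 → 6234 (rounded up).
Hatch length per layer = 8370 / 0.12, so 69750 mm.
Scan time per layer = 69750 / 7550, so 9.2384 s.
Time per layer: 9.2384 + 16.6 → 25.8384 s.
6234 layers × 25.8384 s/layer = 161076.5856 s, i.e. 44.74 hours.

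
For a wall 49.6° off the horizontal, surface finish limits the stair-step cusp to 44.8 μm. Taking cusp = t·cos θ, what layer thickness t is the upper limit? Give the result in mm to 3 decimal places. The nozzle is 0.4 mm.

0.069 mm

t = h_c / cos θ = 0.0448 / 0.6481 = 0.069 mm.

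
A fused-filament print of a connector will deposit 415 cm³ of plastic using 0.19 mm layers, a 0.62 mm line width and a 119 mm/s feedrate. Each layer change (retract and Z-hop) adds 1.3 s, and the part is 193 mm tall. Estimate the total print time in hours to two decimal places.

Bead cross-section = 0.19 × 0.62, so 0.1178 mm².
Path length: 415000 mm³ / 0.1178 mm² → 3522920.2 mm.
Print-move time = 3522920.2 / 119 = 29604.4 s.
Layer count = ceil(193 / 0.19) = 1016.
Z-hop total: 1016 × 1.3 → 1320.8 s.
Total = 29604.4 + 1320.8 = 30925.2 s = 8.59 hours.

8.59 hours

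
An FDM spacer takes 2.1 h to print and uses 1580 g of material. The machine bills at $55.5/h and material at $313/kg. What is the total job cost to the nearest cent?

$611.09

Time charge = 55.5 × 2.1, so $116.55.
Feedstock cost: 313 × 1580/1000 → $494.54.
Job cost: 116.55 + 494.54 = $611.09.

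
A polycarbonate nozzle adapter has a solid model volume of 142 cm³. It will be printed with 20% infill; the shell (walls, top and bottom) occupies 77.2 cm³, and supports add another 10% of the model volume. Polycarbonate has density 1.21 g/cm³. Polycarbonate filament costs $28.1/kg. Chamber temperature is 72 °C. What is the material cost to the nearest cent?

Volume inside the shell: 142 − 77.2 → 64.8 cm³.
Deposited infill = 0.20 × 64.8 = 12.96 cm³.
Support: 0.10 × 142 → 14.2 cm³.
Total extruded = 77.2 + 12.96 + 14.2, so 104.36 cm³.
Mass = 104.36 × 1.21 = 126.2756 g.
Cost = 126.2756 g / 1000 × $28.1/kg = $3.55.

$3.55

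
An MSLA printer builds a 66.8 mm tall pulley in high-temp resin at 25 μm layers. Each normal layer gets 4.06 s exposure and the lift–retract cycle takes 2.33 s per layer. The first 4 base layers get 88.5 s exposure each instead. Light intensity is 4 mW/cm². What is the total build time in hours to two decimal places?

4.84 hours

Number of layers: 66.8 / 0.025 → 2672 (rounded up).
Burn-in layers: 4 × (88.5 + 2.33) → 363.32 s.
Regular layers = 2668 × (4.06 + 2.33) = 17048.52 s.
Total = 363.32 + 17048.52 = 17411.84 s = 4.84 hours.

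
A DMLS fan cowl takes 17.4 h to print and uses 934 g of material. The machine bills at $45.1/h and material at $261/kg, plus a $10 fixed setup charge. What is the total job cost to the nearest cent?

$1038.51

Machine cost = 45.1 × 17.4 = $784.74.
Material charge: 261 × 934/1000 → $243.774.
Total = 784.74 + 243.774 + 10 = 1038.514 ≈ $1038.51.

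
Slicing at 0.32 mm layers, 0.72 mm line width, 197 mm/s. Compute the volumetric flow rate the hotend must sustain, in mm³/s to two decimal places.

45.39

Extrusion cross-section = 0.32 × 0.72, so 0.2304 mm².
Volumetric flow = 197 × 0.2304 = 45.39 mm³/s.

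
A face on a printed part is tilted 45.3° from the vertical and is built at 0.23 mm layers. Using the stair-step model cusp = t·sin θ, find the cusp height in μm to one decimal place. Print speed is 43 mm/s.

Cusp = layer height × sin(45.3°) = 0.23 × 0.7108 = 0.163484 mm = 163.5 μm.

163.5 μm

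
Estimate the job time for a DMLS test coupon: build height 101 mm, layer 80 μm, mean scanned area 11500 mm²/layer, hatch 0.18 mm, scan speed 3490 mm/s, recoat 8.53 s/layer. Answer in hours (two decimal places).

9.42 hours

Number of layers: 101 / 0.08 → 1263 (rounded up).
Scan path per layer: 11500 / 0.18 → 63888.9 mm.
Laser time per layer: 63888.9 / 3490 → 18.3063 s.
Per-layer time: 18.3063 + 8.53 → 26.8363 s.
Total: 1263 × 26.8363 s = 33894.2469 s → 9.42 hours.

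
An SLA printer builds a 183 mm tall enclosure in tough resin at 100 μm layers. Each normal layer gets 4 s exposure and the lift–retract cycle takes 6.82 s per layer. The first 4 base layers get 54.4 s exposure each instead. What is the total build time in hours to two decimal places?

Layers = ⌈183/0.1⌉ = 1830.
Bottom layers = 4 × (54.4 + 6.82), so 244.88 s.
Regular layers = 1826 × (4 + 6.82), so 19757.32 s.
Sum: 244.88 + 19757.32 = 20002.2 s → 5.56 hours.

5.56 hours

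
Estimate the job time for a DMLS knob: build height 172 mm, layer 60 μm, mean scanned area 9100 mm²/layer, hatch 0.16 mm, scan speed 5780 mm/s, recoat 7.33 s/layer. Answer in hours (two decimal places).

13.67 hours

Layer count = ceil(172 / 0.06) = 2867.
Per-layer scan distance: 9100 / 0.16 → 56875 mm.
Per-layer scan time: 56875 / 5780 → 9.84 s.
Layer cycle: 9.84 + 7.33 → 17.17 s.
Build time = 2867 × 17.17 = 49226.39 s = 13.67 hours.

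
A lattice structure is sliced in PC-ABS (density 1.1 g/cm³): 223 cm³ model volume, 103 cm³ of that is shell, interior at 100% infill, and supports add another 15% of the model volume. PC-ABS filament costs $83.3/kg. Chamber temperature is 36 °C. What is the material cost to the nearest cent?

$23.50

Infill region = 223 − 103 = 120 cm³.
Deposited infill = 1.00 × 120 = 120 cm³.
Support: 0.15 × 223 → 33.45 cm³.
Total extruded = 103 + 120 + 33.45 = 256.45 cm³.
Mass = 256.45 × 1.1 = 282.095 g.
At $83.3/kg: 282.095/1000 × 83.3 = $23.50.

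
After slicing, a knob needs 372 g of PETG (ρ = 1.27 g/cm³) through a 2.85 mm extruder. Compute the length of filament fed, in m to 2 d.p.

Volume = 372 g / 1.27 g·cm⁻³ = 292.9134 cm³ = 292913.4 mm³.
A = π r² = π × 1.425² = 6.3794 mm².
Length = 292913.4 / 6.3794 = 45915.51 mm = 45.92 m.

45.92 m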